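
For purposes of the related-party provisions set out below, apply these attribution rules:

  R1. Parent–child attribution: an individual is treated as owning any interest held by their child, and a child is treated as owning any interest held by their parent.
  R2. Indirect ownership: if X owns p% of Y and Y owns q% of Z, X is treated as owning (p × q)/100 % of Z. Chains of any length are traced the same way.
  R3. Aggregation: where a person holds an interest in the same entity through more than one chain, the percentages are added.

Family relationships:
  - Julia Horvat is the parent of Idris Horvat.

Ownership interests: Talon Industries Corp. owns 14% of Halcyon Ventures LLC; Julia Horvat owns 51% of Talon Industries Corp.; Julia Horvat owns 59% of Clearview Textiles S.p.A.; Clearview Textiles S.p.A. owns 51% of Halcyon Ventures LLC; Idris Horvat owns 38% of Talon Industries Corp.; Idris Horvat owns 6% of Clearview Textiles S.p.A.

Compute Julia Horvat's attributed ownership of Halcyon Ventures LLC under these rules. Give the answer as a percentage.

By parent–child attribution (R1), Julia Horvat is treated as also owning Idris Horvat's interest in Talon Industries Corp, giving 51% + 38% = 89%.
By parent–child attribution (R1), Julia Horvat is treated as also owning Idris Horvat's interest in Clearview Textiles S.p.A, giving 59% + 6% = 65%.
Chain via Talon Industries Corp. (R2): 89% × 14% = 12.46% of Halcyon Ventures LLC.
Chain via Clearview Textiles S.p.A. (R2): 65% × 51% = 33.15% of Halcyon Ventures LLC.
Aggregating (R3): 12.46% + 33.15% = 45.61%.

45.61%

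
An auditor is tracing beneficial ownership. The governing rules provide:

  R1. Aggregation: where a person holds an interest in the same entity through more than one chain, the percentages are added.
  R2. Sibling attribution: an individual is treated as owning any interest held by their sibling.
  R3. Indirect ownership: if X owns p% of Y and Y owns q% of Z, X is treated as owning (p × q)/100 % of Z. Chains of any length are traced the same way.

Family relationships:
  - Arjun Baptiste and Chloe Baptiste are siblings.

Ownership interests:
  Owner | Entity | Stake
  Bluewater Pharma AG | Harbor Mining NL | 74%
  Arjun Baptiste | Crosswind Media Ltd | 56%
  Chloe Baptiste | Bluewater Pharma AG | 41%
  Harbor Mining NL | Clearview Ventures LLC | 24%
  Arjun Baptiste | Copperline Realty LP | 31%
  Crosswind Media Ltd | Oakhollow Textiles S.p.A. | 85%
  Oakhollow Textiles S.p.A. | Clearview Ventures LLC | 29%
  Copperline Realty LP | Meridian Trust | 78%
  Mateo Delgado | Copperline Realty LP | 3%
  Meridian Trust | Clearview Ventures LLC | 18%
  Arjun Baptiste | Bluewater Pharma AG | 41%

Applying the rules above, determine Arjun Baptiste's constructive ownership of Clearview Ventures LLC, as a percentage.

32.7196%

By sibling attribution (R2), Arjun Baptiste is treated as also owning Chloe Baptiste's interest in Bluewater Pharma AG, giving 41% + 41% = 82%.
Chain via Crosswind Media Ltd → Oakhollow Textiles S.p.A. (R3): 56% × 85% × 29% = 13.804% of Clearview Ventures LLC.
Chain via Copperline Realty LP → Meridian Trust (R3): 31% × 78% × 18% = 4.3524% of Clearview Ventures LLC.
Chain via Bluewater Pharma AG → Harbor Mining NL (R3): 82% × 74% × 24% = 14.5632% of Clearview Ventures LLC.
Aggregating (R1): 13.804% + 4.3524% + 14.5632% = 32.7196%.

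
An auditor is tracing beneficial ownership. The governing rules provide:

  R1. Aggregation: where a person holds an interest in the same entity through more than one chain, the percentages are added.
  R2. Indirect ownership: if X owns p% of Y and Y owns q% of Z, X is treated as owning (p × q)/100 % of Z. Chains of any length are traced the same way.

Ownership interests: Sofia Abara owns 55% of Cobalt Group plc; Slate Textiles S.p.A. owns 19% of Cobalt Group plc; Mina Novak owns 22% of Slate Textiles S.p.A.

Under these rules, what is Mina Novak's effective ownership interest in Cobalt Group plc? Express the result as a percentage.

Chain via Slate Textiles S.p.A. (R2): 22% × 19% = 4.18% of Cobalt Group plc.

4.18%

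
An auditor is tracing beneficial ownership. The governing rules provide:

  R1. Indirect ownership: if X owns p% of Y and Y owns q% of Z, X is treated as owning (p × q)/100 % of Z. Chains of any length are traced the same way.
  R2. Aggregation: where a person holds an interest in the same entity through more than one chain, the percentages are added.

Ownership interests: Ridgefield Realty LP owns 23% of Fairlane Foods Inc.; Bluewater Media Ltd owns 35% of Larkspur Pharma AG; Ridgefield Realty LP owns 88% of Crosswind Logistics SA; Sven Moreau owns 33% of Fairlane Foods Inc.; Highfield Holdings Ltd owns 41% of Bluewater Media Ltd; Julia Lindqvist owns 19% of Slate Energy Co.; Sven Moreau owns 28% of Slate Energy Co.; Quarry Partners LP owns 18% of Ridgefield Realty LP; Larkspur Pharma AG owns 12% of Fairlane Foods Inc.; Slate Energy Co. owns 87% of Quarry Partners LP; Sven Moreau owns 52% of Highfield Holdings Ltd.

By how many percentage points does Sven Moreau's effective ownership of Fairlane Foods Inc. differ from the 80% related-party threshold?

Chain via Highfield Holdings Ltd → Bluewater Media Ltd → Larkspur Pharma AG (R1): 52% × 41% × 35% × 12% = 0.89544% of Fairlane Foods Inc.
Chain via Slate Energy Co. → Quarry Partners LP → Ridgefield Realty LP (R1): 28% × 87% × 18% × 23% = 1.008504% of Fairlane Foods Inc.
Direct interest in Fairlane Foods Inc: 33%.
Aggregating (R2): 0.89544% + 1.008504% + 33% = 34.903944%.
34.903944% falls short of the 80% threshold by 45.096056 percentage points.

45.096056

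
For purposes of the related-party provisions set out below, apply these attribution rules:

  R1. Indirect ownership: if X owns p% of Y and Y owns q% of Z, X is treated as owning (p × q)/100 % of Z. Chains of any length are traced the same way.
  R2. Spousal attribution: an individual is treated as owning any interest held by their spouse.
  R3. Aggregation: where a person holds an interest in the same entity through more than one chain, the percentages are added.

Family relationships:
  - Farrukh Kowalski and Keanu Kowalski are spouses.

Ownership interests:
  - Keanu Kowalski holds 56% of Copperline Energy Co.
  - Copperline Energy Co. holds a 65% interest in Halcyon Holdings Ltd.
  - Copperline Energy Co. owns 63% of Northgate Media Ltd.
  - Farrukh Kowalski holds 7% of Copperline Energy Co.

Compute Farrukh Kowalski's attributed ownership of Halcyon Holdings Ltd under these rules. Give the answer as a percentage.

40.95%

By spousal attribution (R2), Farrukh Kowalski is treated as also owning Keanu Kowalski's interest in Copperline Energy Co, giving 7% + 56% = 63%.
Chain via Copperline Energy Co. (R1): 63% × 65% = 40.95% of Halcyon Holdings Ltd.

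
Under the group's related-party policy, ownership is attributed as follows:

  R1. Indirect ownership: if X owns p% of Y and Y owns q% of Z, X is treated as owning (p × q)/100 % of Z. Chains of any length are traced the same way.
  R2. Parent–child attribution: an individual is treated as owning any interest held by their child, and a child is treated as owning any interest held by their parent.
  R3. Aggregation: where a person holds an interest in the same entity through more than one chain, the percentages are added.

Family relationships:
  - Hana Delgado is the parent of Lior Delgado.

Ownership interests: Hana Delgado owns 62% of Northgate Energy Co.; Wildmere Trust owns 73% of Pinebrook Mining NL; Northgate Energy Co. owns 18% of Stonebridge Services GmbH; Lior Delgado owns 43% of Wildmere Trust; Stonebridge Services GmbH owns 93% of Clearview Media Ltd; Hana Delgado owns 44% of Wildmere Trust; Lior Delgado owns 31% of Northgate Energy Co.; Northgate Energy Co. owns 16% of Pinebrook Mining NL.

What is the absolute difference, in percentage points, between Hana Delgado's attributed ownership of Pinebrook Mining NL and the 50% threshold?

28.39

By parent–child attribution (R2), Hana Delgado is treated as also owning Lior Delgado's interest in Northgate Energy Co, giving 62% + 31% = 93%.
By parent–child attribution (R2), Hana Delgado is treated as also owning Lior Delgado's interest in Wildmere Trust, giving 44% + 43% = 87%.
Chain via Northgate Energy Co. (R1): 93% × 16% = 14.88% of Pinebrook Mining NL.
Chain via Wildmere Trust (R1): 87% × 73% = 63.51% of Pinebrook Mining NL.
Aggregating (R3): 14.88% + 63.51% = 78.39%.
78.39% exceeds the 50% threshold by 28.39 percentage points.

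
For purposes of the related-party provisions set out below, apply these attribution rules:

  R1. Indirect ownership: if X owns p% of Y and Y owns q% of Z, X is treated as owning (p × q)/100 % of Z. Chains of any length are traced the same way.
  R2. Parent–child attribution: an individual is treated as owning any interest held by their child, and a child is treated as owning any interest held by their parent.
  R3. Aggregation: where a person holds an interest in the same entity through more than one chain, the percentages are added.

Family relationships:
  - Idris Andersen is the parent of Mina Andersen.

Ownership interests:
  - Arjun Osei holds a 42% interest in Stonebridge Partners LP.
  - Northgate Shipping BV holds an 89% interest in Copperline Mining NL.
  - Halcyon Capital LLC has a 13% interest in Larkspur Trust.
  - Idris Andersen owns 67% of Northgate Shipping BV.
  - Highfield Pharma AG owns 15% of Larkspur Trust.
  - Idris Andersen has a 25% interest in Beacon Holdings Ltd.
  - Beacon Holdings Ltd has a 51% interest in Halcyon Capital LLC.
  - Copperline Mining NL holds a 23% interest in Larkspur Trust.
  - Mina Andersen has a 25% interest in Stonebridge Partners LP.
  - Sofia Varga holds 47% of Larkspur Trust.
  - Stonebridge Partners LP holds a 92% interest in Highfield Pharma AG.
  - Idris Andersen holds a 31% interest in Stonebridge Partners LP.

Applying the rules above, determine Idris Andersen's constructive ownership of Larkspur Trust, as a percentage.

23.1004%

By parent–child attribution (R2), Idris Andersen is treated as also owning Mina Andersen's interest in Stonebridge Partners LP, giving 31% + 25% = 56%.
Chain via Beacon Holdings Ltd → Halcyon Capital LLC (R1): 25% × 51% × 13% = 1.6575% of Larkspur Trust.
Chain via Northgate Shipping BV → Copperline Mining NL (R1): 67% × 89% × 23% = 13.7149% of Larkspur Trust.
Chain via Stonebridge Partners LP → Highfield Pharma AG (R1): 56% × 92% × 15% = 7.728% of Larkspur Trust.
Aggregating (R3): 1.6575% + 13.7149% + 7.728% = 23.1004%.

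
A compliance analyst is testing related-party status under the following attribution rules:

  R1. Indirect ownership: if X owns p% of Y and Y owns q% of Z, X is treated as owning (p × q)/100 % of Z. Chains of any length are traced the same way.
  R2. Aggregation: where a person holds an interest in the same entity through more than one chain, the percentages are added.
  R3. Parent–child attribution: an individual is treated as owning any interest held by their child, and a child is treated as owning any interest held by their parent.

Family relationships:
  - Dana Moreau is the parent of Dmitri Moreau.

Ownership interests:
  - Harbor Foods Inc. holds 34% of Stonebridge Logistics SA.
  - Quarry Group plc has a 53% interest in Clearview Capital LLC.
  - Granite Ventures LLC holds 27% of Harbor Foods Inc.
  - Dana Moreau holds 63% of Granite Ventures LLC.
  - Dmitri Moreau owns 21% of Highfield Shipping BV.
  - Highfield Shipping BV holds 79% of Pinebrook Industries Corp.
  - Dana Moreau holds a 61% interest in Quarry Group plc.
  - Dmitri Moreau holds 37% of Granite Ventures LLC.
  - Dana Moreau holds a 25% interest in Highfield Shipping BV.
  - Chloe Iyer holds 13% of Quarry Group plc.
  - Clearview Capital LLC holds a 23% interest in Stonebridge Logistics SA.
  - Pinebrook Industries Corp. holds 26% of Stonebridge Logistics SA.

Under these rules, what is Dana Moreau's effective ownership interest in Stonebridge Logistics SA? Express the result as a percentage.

By parent–child attribution (R3), Dana Moreau is treated as also owning Dmitri Moreau's interest in Granite Ventures LLC, giving 63% + 37% = 100%.
By parent–child attribution (R3), Dana Moreau is treated as also owning Dmitri Moreau's interest in Highfield Shipping BV, giving 25% + 21% = 46%.
Chain via Quarry Group plc → Clearview Capital LLC (R1): 61% × 53% × 23% = 7.4359% of Stonebridge Logistics SA.
Chain via Granite Ventures LLC → Harbor Foods Inc. (R1): 100% × 27% × 34% = 9.18% of Stonebridge Logistics SA.
Chain via Highfield Shipping BV → Pinebrook Industries Corp. (R1): 46% × 79% × 26% = 9.4484% of Stonebridge Logistics SA.
Aggregating (R2): 7.4359% + 9.18% + 9.4484% = 26.0643%.

26.0643%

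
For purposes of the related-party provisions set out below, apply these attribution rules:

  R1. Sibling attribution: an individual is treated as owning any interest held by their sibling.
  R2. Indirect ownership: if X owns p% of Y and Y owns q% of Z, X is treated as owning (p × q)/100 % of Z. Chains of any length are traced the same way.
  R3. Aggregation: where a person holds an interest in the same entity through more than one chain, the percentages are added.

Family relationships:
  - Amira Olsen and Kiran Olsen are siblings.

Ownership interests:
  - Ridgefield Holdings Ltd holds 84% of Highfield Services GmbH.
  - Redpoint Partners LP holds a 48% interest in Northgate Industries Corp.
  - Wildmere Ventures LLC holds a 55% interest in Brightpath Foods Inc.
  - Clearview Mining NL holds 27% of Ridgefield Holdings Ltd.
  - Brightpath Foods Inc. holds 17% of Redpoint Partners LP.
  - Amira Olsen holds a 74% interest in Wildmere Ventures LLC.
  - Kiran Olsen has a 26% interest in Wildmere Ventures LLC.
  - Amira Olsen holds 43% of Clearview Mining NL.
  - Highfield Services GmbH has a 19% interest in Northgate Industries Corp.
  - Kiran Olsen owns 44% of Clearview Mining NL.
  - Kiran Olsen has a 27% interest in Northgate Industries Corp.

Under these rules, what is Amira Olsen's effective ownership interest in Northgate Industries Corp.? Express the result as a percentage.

35.237004%

By sibling attribution (R1), Amira Olsen is treated as also owning Kiran Olsen's interest in Wildmere Ventures LLC, giving 74% + 26% = 100%.
By sibling attribution (R1), Amira Olsen is treated as also owning Kiran Olsen's interest in Clearview Mining NL, giving 43% + 44% = 87%.
By sibling attribution (R1), Amira Olsen is treated as owning Kiran Olsen's 27% interest in Northgate Industries Corp.
Chain via Wildmere Ventures LLC → Brightpath Foods Inc. → Redpoint Partners LP (R2): 100% × 55% × 17% × 48% = 4.488% of Northgate Industries Corp.
Chain via Clearview Mining NL → Ridgefield Holdings Ltd → Highfield Services GmbH (R2): 87% × 27% × 84% × 19% = 3.749004% of Northgate Industries Corp.
Direct interest in Northgate Industries Corp: 27%.
Aggregating (R3): 4.488% + 3.749004% + 27% = 35.237004%.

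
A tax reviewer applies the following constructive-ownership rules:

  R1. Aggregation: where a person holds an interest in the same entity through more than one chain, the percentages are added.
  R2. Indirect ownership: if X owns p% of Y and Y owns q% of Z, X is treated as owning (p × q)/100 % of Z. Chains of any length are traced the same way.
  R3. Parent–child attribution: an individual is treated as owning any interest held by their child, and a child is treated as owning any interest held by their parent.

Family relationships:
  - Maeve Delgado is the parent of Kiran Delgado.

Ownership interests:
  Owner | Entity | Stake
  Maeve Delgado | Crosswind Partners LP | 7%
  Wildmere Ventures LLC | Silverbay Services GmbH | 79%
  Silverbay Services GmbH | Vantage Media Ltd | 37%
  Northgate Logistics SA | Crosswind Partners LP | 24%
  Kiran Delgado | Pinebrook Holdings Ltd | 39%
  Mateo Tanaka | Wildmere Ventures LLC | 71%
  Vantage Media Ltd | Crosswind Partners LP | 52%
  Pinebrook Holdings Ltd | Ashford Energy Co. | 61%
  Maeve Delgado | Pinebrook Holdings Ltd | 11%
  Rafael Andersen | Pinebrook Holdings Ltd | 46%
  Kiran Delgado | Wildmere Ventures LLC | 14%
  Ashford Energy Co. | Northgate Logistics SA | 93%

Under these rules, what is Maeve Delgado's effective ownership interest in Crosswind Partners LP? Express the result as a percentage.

By parent–child attribution (R3), Maeve Delgado is treated as also owning Kiran Delgado's interest in Pinebrook Holdings Ltd, giving 11% + 39% = 50%.
By parent–child attribution (R3), Maeve Delgado is treated as owning Kiran Delgado's 14% interest in Wildmere Ventures LLC.
Chain via Pinebrook Holdings Ltd → Ashford Energy Co. → Northgate Logistics SA (R2): 50% × 61% × 93% × 24% = 6.8076% of Crosswind Partners LP.
Direct interest in Crosswind Partners LP: 7%.
Chain via Wildmere Ventures LLC → Silverbay Services GmbH → Vantage Media Ltd (R2): 14% × 79% × 37% × 52% = 2.127944% of Crosswind Partners LP.
Aggregating (R1): 6.8076% + 7% + 2.127944% = 15.935544%.

15.935544%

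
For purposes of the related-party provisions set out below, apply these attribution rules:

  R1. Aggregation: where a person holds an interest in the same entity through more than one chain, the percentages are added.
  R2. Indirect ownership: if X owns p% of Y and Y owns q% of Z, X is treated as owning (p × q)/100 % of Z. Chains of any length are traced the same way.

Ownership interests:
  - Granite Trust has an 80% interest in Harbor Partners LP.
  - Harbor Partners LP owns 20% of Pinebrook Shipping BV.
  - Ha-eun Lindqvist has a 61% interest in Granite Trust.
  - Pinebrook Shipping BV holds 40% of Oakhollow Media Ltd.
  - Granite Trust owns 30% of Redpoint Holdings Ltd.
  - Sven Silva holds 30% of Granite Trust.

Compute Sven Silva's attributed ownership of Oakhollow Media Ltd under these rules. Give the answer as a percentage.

1.92%

Chain via Granite Trust → Harbor Partners LP → Pinebrook Shipping BV (R2): 30% × 80% × 20% × 40% = 1.92% of Oakhollow Media Ltd.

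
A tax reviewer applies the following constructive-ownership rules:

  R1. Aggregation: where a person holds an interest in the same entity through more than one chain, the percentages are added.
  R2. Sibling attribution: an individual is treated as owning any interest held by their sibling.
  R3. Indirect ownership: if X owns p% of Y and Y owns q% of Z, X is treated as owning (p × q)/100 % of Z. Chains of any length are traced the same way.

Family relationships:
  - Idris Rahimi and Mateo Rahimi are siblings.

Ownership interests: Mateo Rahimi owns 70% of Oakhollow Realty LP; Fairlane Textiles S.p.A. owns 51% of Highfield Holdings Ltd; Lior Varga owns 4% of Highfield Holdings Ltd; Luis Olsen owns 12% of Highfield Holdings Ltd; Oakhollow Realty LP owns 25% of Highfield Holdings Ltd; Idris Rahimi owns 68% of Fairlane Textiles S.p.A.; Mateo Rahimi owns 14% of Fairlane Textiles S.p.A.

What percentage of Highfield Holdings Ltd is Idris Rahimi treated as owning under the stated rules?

59.32%

By sibling attribution (R2), Idris Rahimi is treated as also owning Mateo Rahimi's interest in Fairlane Textiles S.p.A, giving 68% + 14% = 82%.
By sibling attribution (R2), Idris Rahimi is treated as owning Mateo Rahimi's 70% interest in Oakhollow Realty LP.
Chain via Fairlane Textiles S.p.A. (R3): 82% × 51% = 41.82% of Highfield Holdings Ltd.
Chain via Oakhollow Realty LP (R3): 70% × 25% = 17.5% of Highfield Holdings Ltd.
Aggregating (R1): 41.82% + 17.5% = 59.32%.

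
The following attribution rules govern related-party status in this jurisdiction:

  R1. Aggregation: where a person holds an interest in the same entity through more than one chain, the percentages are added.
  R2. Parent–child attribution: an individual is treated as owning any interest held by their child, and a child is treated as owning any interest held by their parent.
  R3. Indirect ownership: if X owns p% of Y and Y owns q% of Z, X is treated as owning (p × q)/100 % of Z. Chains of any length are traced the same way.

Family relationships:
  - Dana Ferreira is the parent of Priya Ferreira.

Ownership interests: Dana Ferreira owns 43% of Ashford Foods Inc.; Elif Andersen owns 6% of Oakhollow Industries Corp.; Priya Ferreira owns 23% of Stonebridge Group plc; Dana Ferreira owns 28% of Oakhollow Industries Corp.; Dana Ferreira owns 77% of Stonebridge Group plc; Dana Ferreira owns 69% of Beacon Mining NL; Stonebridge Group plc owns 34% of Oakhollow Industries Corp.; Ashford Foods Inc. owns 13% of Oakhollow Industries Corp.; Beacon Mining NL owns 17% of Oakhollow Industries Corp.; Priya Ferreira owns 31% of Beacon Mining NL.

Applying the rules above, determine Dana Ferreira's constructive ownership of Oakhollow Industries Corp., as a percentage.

84.59%

By parent–child attribution (R2), Dana Ferreira is treated as also owning Priya Ferreira's interest in Stonebridge Group plc, giving 77% + 23% = 100%.
By parent–child attribution (R2), Dana Ferreira is treated as also owning Priya Ferreira's interest in Beacon Mining NL, giving 69% + 31% = 100%.
Chain via Stonebridge Group plc (R3): 100% × 34% = 34% of Oakhollow Industries Corp.
Chain via Beacon Mining NL (R3): 100% × 17% = 17% of Oakhollow Industries Corp.
Chain via Ashford Foods Inc. (R3): 43% × 13% = 5.59% of Oakhollow Industries Corp.
Direct interest in Oakhollow Industries Corp: 28%.
Aggregating (R1): 34% + 17% + 5.59% + 28% = 84.59%.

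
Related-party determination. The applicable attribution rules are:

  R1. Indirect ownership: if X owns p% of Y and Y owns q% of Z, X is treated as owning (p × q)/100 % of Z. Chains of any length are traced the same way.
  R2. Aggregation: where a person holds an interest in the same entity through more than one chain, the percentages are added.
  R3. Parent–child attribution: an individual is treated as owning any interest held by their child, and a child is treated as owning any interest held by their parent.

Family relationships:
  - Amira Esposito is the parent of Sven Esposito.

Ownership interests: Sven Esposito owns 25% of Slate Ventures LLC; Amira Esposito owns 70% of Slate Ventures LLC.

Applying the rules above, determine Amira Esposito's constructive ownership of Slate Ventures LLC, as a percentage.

95%

By parent–child attribution (R3), Amira Esposito is treated as also owning Sven Esposito's interest in Slate Ventures LLC, giving 70% + 25% = 95%.
Direct interest in Slate Ventures LLC: 95%.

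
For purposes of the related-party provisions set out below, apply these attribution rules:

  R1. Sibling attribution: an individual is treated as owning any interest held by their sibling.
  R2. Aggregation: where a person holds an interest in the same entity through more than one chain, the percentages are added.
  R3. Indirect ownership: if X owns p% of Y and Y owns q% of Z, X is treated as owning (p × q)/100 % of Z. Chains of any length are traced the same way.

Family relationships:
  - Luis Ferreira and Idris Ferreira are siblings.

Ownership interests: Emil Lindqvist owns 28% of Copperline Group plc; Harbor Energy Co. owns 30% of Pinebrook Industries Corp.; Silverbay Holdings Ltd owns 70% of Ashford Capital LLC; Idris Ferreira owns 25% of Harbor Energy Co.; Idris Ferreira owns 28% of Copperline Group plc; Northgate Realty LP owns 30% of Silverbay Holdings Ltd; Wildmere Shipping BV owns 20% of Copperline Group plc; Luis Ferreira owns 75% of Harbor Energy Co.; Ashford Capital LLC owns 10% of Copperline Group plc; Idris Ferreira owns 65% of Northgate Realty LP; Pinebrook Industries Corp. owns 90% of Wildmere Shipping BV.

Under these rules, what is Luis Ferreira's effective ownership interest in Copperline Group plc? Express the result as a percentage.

34.765%

By sibling attribution (R1), Luis Ferreira is treated as also owning Idris Ferreira's interest in Harbor Energy Co, giving 75% + 25% = 100%.
By sibling attribution (R1), Luis Ferreira is treated as owning Idris Ferreira's 65% interest in Northgate Realty LP.
By sibling attribution (R1), Luis Ferreira is treated as owning Idris Ferreira's 28% interest in Copperline Group plc.
Chain via Harbor Energy Co. → Pinebrook Industries Corp. → Wildmere Shipping BV (R3): 100% × 30% × 90% × 20% = 5.4% of Copperline Group plc.
Chain via Northgate Realty LP → Silverbay Holdings Ltd → Ashford Capital LLC (R3): 65% × 30% × 70% × 10% = 1.365% of Copperline Group plc.
Direct interest in Copperline Group plc: 28%.
Aggregating (R2): 5.4% + 1.365% + 28% = 34.765%.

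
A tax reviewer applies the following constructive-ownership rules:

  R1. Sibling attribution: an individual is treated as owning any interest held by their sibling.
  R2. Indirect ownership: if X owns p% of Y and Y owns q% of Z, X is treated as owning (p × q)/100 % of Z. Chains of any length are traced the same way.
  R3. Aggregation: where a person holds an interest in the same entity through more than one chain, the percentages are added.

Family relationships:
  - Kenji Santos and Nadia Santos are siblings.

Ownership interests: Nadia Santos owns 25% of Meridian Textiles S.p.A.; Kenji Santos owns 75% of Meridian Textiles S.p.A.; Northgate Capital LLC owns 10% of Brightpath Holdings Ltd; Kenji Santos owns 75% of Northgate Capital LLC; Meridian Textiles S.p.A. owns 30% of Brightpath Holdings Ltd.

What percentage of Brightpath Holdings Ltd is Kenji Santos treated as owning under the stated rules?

37.5%

By sibling attribution (R1), Kenji Santos is treated as also owning Nadia Santos's interest in Meridian Textiles S.p.A, giving 75% + 25% = 100%.
Chain via Northgate Capital LLC (R2): 75% × 10% = 7.5% of Brightpath Holdings Ltd.
Chain via Meridian Textiles S.p.A. (R2): 100% × 30% = 30% of Brightpath Holdings Ltd.
Aggregating (R3): 7.5% + 30% = 37.5%.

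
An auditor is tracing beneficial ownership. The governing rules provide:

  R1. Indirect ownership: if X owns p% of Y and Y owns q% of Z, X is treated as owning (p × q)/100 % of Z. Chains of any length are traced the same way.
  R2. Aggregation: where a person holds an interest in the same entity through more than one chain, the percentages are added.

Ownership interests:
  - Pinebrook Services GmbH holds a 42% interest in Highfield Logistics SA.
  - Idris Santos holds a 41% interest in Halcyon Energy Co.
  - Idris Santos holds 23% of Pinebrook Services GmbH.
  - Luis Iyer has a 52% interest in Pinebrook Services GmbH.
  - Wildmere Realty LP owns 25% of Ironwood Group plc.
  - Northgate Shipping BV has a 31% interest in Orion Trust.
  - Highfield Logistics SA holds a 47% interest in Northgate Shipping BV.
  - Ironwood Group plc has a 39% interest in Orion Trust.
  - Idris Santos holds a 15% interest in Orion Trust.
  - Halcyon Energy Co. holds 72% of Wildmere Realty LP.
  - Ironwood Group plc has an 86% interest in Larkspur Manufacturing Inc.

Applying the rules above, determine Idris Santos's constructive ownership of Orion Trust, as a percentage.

Chain via Halcyon Energy Co. → Wildmere Realty LP → Ironwood Group plc (R1): 41% × 72% × 25% × 39% = 2.8782% of Orion Trust.
Chain via Pinebrook Services GmbH → Highfield Logistics SA → Northgate Shipping BV (R1): 23% × 42% × 47% × 31% = 1.407462% of Orion Trust.
Direct interest in Orion Trust: 15%.
Aggregating (R2): 2.8782% + 1.407462% + 15% = 19.285662%.

19.285662%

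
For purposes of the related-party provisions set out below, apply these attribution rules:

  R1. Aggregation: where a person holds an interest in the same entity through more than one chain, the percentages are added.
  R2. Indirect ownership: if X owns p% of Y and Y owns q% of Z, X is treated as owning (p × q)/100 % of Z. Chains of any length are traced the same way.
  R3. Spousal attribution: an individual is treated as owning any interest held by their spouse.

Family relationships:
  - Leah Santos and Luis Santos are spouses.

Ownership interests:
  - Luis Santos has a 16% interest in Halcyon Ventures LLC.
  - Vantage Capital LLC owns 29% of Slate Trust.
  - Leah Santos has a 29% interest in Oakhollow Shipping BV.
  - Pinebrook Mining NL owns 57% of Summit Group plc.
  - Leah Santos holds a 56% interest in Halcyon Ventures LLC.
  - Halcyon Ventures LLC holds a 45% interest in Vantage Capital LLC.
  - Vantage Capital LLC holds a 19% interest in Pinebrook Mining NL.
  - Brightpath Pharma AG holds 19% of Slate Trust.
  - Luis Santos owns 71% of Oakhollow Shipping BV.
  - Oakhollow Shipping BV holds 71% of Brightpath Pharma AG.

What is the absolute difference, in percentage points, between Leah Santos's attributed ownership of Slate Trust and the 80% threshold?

By spousal attribution (R3), Leah Santos is treated as also owning Luis Santos's interest in Oakhollow Shipping BV, giving 29% + 71% = 100%.
By spousal attribution (R3), Leah Santos is treated as also owning Luis Santos's interest in Halcyon Ventures LLC, giving 56% + 16% = 72%.
Chain via Oakhollow Shipping BV → Brightpath Pharma AG (R2): 100% × 71% × 19% = 13.49% of Slate Trust.
Chain via Halcyon Ventures LLC → Vantage Capital LLC (R2): 72% × 45% × 29% = 9.396% of Slate Trust.
Aggregating (R1): 13.49% + 9.396% = 22.886%.
22.886% falls short of the 80% threshold by 57.114 percentage points.

57.114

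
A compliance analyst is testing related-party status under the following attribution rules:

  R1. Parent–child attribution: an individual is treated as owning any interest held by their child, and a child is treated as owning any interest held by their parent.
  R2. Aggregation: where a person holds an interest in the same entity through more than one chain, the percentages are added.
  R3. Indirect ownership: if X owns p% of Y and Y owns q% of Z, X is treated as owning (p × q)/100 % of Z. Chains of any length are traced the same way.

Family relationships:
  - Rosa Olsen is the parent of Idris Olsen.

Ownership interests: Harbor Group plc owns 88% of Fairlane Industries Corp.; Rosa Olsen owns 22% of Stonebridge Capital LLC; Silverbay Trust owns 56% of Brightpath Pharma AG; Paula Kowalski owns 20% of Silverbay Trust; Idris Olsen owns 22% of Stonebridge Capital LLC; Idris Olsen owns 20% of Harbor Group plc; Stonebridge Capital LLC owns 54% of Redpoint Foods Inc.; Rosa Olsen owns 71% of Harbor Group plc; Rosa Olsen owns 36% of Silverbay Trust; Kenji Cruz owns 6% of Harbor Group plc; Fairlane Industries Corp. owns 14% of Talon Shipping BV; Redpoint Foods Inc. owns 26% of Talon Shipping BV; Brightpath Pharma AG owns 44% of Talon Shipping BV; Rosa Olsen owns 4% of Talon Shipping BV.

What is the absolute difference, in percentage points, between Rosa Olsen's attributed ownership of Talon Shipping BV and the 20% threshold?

10.2592

By parent–child attribution (R1), Rosa Olsen is treated as also owning Idris Olsen's interest in Harbor Group plc, giving 71% + 20% = 91%.
By parent–child attribution (R1), Rosa Olsen is treated as also owning Idris Olsen's interest in Stonebridge Capital LLC, giving 22% + 22% = 44%.
Chain via Harbor Group plc → Fairlane Industries Corp. (R3): 91% × 88% × 14% = 11.2112% of Talon Shipping BV.
Chain via Silverbay Trust → Brightpath Pharma AG (R3): 36% × 56% × 44% = 8.8704% of Talon Shipping BV.
Chain via Stonebridge Capital LLC → Redpoint Foods Inc. (R3): 44% × 54% × 26% = 6.1776% of Talon Shipping BV.
Direct interest in Talon Shipping BV: 4%.
Aggregating (R2): 11.2112% + 8.8704% + 6.1776% + 4% = 30.2592%.
30.2592% exceeds the 20% threshold by 10.2592 percentage points.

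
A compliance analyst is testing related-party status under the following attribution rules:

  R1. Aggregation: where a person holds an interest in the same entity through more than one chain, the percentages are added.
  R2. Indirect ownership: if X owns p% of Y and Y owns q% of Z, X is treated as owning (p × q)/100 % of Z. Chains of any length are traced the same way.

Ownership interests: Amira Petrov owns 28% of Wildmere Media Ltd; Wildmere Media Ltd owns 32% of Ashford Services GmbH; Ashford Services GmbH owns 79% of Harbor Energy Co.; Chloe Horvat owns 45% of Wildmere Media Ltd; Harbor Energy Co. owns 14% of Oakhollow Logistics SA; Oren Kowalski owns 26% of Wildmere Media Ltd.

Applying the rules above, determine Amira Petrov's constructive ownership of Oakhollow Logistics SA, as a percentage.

0.990976%

Chain via Wildmere Media Ltd → Ashford Services GmbH → Harbor Energy Co. (R2): 28% × 32% × 79% × 14% = 0.990976% of Oakhollow Logistics SA.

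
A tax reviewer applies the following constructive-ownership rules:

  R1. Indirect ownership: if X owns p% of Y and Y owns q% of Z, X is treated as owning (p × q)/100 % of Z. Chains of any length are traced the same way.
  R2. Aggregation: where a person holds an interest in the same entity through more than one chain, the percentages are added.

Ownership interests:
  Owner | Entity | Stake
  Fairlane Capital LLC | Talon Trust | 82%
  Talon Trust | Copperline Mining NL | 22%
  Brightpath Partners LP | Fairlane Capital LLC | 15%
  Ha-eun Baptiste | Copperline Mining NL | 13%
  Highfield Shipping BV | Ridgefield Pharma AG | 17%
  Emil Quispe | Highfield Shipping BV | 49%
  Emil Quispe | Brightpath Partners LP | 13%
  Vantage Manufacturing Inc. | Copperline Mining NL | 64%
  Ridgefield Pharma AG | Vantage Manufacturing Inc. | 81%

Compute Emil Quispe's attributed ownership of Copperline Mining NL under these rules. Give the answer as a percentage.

Chain via Brightpath Partners LP → Fairlane Capital LLC → Talon Trust (R1): 13% × 15% × 82% × 22% = 0.35178% of Copperline Mining NL.
Chain via Highfield Shipping BV → Ridgefield Pharma AG → Vantage Manufacturing Inc. (R1): 49% × 17% × 81% × 64% = 4.318272% of Copperline Mining NL.
Aggregating (R2): 0.35178% + 4.318272% = 4.670052%.

4.670052%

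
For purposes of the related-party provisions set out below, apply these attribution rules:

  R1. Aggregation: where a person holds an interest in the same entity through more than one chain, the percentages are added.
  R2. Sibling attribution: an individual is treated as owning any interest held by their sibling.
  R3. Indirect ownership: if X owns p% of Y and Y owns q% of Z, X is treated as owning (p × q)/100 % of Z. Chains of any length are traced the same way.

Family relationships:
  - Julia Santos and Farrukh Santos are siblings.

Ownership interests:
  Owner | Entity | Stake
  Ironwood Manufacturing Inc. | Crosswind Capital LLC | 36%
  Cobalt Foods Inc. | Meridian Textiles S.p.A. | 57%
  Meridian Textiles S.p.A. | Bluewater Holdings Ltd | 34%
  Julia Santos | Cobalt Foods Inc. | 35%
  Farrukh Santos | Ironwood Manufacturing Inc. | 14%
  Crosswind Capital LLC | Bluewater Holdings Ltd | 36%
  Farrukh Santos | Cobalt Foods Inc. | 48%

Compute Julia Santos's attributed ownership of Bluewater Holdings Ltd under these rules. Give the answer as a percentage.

17.8998%

By sibling attribution (R2), Julia Santos is treated as also owning Farrukh Santos's interest in Cobalt Foods Inc, giving 35% + 48% = 83%.
By sibling attribution (R2), Julia Santos is treated as owning Farrukh Santos's 14% interest in Ironwood Manufacturing Inc.
Chain via Cobalt Foods Inc. → Meridian Textiles S.p.A. (R3): 83% × 57% × 34% = 16.0854% of Bluewater Holdings Ltd.
Chain via Ironwood Manufacturing Inc. → Crosswind Capital LLC (R3): 14% × 36% × 36% = 1.8144% of Bluewater Holdings Ltd.
Aggregating (R1): 16.0854% + 1.8144% = 17.8998%.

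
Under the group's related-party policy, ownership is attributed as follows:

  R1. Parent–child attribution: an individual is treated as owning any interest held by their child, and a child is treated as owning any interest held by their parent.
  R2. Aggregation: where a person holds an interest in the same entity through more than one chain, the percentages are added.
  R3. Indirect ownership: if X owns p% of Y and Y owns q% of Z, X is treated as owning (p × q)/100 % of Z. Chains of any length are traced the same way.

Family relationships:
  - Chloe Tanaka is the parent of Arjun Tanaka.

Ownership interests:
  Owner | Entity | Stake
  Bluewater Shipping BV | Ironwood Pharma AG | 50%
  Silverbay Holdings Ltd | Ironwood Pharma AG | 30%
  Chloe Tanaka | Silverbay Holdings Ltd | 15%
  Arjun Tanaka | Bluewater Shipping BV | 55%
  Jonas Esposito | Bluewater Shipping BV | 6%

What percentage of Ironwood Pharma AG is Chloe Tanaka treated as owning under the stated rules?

By parent–child attribution (R1), Chloe Tanaka is treated as owning Arjun Tanaka's 55% interest in Bluewater Shipping BV.
Chain via Silverbay Holdings Ltd (R3): 15% × 30% = 4.5% of Ironwood Pharma AG.
Chain via Bluewater Shipping BV (R3): 55% × 50% = 27.5% of Ironwood Pharma AG.
Aggregating (R2): 4.5% + 27.5% = 32%.

32%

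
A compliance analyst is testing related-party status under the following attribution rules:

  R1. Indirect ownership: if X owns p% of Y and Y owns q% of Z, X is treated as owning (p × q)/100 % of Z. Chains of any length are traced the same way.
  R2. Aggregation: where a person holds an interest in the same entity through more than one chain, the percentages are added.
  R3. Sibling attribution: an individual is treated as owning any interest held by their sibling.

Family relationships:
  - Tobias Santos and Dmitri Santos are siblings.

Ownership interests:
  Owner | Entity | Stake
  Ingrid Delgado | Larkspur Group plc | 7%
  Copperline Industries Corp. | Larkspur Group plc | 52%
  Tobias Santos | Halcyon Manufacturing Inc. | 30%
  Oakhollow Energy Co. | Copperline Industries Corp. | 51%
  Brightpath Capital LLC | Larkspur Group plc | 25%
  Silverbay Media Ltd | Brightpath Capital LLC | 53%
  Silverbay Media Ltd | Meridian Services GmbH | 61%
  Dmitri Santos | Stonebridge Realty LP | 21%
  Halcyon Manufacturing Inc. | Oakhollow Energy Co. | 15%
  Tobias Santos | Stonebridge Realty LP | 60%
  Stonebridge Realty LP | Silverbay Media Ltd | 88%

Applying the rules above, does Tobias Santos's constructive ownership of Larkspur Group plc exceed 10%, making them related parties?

Yes

By sibling attribution (R3), Tobias Santos is treated as also owning Dmitri Santos's interest in Stonebridge Realty LP, giving 60% + 21% = 81%.
Chain via Halcyon Manufacturing Inc. → Oakhollow Energy Co. → Copperline Industries Corp. (R1): 30% × 15% × 51% × 52% = 1.1934% of Larkspur Group plc.
Chain via Stonebridge Realty LP → Silverbay Media Ltd → Brightpath Capital LLC (R1): 81% × 88% × 53% × 25% = 9.4446% of Larkspur Group plc.
Aggregating (R2): 1.1934% + 9.4446% = 10.638%.
10.638% exceeds the 10% threshold, so Tobias is a related party to Larkspur Group plc.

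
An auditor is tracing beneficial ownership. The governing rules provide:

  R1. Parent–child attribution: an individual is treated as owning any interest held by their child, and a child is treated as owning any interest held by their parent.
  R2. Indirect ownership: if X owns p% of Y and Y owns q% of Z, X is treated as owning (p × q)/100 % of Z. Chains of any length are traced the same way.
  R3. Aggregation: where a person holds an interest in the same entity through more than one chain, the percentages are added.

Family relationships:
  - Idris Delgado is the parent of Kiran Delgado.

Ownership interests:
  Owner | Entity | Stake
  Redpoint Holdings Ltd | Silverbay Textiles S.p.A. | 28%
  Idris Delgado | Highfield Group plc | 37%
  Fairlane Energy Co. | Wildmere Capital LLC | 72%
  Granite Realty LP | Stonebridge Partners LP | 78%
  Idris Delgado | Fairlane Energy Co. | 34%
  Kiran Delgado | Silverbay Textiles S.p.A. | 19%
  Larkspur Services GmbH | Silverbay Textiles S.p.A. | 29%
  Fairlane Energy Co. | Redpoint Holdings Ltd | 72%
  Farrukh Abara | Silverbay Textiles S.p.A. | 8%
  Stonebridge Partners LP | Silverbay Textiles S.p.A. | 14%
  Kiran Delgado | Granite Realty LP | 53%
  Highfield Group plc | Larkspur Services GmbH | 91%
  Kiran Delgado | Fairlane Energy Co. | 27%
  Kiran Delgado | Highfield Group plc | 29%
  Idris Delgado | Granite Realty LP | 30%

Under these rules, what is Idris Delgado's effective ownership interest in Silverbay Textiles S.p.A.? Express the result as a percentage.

57.7786%

By parent–child attribution (R1), Idris Delgado is treated as also owning Kiran Delgado's interest in Granite Realty LP, giving 30% + 53% = 83%.
By parent–child attribution (R1), Idris Delgado is treated as also owning Kiran Delgado's interest in Highfield Group plc, giving 37% + 29% = 66%.
By parent–child attribution (R1), Idris Delgado is treated as also owning Kiran Delgado's interest in Fairlane Energy Co, giving 34% + 27% = 61%.
By parent–child attribution (R1), Idris Delgado is treated as owning Kiran Delgado's 19% interest in Silverbay Textiles S.p.A.
Chain via Granite Realty LP → Stonebridge Partners LP (R2): 83% × 78% × 14% = 9.0636% of Silverbay Textiles S.p.A.
Chain via Highfield Group plc → Larkspur Services GmbH (R2): 66% × 91% × 29% = 17.4174% of Silverbay Textiles S.p.A.
Chain via Fairlane Energy Co. → Redpoint Holdings Ltd (R2): 61% × 72% × 28% = 12.2976% of Silverbay Textiles S.p.A.
Direct interest in Silverbay Textiles S.p.A: 19%.
Aggregating (R3): 9.0636% + 17.4174% + 12.2976% + 19% = 57.7786%.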